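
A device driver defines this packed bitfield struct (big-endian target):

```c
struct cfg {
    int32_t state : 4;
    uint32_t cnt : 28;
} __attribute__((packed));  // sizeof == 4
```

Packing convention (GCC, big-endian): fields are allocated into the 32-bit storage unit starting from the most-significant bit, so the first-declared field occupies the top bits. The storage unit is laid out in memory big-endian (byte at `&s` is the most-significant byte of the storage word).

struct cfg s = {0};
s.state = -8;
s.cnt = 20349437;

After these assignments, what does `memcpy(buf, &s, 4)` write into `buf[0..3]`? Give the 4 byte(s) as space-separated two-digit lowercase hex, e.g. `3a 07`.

81 36 81 fd

state (4b) val=-8 bits=0x8 at bit 28: 0x80000000
cnt (28b) val=20349437 bits=0x13681fd at bit 0: 0x813681fd
word = 0x813681fd → big-endian bytes:
  [0]=0x81  [1]=0x36  [2]=0x81  [3]=0xfd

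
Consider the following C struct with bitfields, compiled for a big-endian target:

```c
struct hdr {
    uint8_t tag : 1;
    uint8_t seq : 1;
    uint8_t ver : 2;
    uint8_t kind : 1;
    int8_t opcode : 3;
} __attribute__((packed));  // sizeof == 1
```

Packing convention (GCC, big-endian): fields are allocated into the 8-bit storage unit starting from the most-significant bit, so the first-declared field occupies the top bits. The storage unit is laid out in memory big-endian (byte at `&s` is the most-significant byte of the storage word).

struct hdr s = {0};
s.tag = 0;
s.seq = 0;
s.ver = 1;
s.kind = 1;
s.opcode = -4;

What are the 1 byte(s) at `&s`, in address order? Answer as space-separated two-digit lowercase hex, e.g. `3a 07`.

tag (1b) val=0 bits=0x0 at bit 7: 0x00
seq (1b) val=0 bits=0x0 at bit 6: 0x00
ver (2b) val=1 bits=0x1 at bit 4: 0x10
kind (1b) val=1 bits=0x1 at bit 3: 0x18
opcode (3b) val=-4 bits=0x4 at bit 0: 0x1c
word = 0x1c → big-endian bytes:
  [0]=0x1c

1c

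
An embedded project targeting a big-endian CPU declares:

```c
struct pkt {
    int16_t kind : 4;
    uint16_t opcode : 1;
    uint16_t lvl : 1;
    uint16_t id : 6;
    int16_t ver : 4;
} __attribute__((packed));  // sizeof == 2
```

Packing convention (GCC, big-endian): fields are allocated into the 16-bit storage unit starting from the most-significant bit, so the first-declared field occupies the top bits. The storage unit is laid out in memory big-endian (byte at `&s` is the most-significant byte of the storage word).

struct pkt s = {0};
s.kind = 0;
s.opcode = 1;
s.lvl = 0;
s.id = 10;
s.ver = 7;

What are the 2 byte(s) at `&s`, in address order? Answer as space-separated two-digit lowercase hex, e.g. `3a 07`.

kind (4b) val=0 bits=0x0 at bit 12: 0x0000
opcode (1b) val=1 bits=0x1 at bit 11: 0x0800
lvl (1b) val=0 bits=0x0 at bit 10: 0x0800
id (6b) val=10 bits=0xa at bit 4: 0x08a0
ver (4b) val=7 bits=0x7 at bit 0: 0x08a7
word = 0x08a7 → big-endian bytes:
  [0]=0x08  [1]=0xa7

08 a7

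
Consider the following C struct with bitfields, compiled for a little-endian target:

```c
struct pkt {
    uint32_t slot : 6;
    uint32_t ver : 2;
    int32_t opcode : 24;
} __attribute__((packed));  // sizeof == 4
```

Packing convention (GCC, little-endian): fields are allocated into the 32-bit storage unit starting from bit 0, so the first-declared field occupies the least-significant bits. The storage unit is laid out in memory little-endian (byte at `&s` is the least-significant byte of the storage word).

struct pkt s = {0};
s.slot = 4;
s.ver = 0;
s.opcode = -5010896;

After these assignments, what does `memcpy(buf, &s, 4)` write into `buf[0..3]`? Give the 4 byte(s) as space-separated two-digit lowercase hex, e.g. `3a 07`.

04 30 8a b3

slot:6 = 4 → 0x4 << 0 → word 0x00000004
ver:2 = 0 → 0x0 << 6 → word 0x00000004
opcode:24 = -5010896 → 0xb38a30 << 8 → word 0xb38a3004
word = 0xb38a3004 → little-endian bytes:
  [0]=0x04  [1]=0x30  [2]=0x8a  [3]=0xb3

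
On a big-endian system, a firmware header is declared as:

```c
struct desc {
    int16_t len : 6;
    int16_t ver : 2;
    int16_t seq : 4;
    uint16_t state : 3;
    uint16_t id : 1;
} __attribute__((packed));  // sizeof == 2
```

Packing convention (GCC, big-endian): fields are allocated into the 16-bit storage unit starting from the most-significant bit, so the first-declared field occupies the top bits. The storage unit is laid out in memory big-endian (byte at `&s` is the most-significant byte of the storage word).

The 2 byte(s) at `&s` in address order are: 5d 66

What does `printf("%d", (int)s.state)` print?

[0]=0x5d [1]=0x66 (big-endian) → word 0x5d66
len:6 @ bit 10 → (0x5d66>>10)&0x3f = 0x17
ver:2 @ bit 8 → (0x5d66>>8)&0x3 = 0x1
seq:4 @ bit 4 → (0x5d66>>4)&0xf = 0x6
state:3 @ bit 1 → (0x5d66>>1)&0x7 = 0x3  ←
id:1 @ bit 0 → (0x5d66>>0)&0x1 = 0x0

3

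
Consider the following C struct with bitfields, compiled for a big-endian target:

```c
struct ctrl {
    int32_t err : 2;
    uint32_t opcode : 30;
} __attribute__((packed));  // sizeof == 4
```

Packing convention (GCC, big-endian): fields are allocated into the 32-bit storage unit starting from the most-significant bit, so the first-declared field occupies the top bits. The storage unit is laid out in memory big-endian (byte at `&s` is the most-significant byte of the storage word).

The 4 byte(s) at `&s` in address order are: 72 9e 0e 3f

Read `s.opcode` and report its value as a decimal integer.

[0]=0x72 [1]=0x9e [2]=0x0e [3]=0x3f (big-endian) → word 0x729e0e3f
err:2 @ bit 30 → (0x729e0e3f>>30)&0x3 = 0x1
opcode:30 @ bit 0 → (0x729e0e3f>>0)&0x3fffffff = 0x329e0e3f  ←

849219135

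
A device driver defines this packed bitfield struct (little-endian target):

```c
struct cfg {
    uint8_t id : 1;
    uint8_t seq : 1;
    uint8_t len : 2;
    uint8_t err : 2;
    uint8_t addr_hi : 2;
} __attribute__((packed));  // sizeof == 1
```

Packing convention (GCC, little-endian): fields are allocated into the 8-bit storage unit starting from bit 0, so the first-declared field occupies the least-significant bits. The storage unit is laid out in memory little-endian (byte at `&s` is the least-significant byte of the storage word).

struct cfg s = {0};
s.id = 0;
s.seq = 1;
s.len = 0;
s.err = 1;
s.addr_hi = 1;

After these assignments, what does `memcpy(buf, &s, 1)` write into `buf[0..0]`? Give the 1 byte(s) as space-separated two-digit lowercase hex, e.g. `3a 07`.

52

id:1 = 0 → 0x0 << 0 → word 0x00
seq:1 = 1 → 0x1 << 1 → word 0x02
len:2 = 0 → 0x0 << 2 → word 0x02
err:2 = 1 → 0x1 << 4 → word 0x12
addr_hi:2 = 1 → 0x1 << 6 → word 0x52
word = 0x52 → little-endian bytes:
  [0]=0x52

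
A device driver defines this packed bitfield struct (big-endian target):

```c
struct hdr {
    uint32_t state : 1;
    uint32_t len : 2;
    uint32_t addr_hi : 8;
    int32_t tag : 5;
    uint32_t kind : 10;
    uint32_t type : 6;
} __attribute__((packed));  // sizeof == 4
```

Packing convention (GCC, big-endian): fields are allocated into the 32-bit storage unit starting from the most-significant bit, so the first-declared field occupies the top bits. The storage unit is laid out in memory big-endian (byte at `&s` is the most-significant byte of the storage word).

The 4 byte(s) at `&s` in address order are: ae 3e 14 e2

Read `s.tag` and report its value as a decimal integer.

-2

[0]=0xae [1]=0x3e [2]=0x14 [3]=0xe2 (big-endian) → word 0xae3e14e2
state [31+:1] = (word>>31) & 0x1 = 1
len [29+:2] = (word>>29) & 0x3 = 1
addr_hi [21+:8] = (word>>21) & 0xff = 113
tag [16+:5] = (word>>16) & 0x1f = 30  ←
kind [6+:10] = (word>>6) & 0x3ff = 83
type [0+:6] = (word>>0) & 0x3f = 34
tag signed 5b, MSB=1: 30 - 32 = -2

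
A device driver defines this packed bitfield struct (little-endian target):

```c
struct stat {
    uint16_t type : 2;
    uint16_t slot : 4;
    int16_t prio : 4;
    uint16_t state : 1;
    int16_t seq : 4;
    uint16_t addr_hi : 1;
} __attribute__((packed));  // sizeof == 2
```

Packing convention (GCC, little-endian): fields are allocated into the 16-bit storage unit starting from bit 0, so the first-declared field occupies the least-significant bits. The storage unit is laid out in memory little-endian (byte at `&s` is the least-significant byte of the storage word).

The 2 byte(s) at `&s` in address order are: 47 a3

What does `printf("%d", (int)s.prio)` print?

[0]=0x47 [1]=0xa3 (little-endian) → word 0xa347
type:2 @ bit 0 → (0xa347>>0)&0x3 = 0x3
slot:4 @ bit 2 → (0xa347>>2)&0xf = 0x1
prio:4 @ bit 6 → (0xa347>>6)&0xf = 0xd  ←
state:1 @ bit 10 → (0xa347>>10)&0x1 = 0x0
seq:4 @ bit 11 → (0xa347>>11)&0xf = 0x4
addr_hi:1 @ bit 15 → (0xa347>>15)&0x1 = 0x1
prio signed 4b, MSB=1: 13 - 16 = -3

-3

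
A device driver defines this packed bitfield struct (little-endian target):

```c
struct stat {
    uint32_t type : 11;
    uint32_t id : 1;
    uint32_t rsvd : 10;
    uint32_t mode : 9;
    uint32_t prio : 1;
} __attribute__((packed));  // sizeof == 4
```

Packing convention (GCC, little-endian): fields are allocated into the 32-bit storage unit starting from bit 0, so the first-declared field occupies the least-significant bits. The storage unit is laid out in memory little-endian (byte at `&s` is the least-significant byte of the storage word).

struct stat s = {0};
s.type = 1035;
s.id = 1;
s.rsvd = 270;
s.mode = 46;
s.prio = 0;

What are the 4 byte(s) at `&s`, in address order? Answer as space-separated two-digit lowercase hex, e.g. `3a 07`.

type (11b) val=1035 bits=0x40b at bit 0: 0x0000040b
id (1b) val=1 bits=0x1 at bit 11: 0x00000c0b
rsvd (10b) val=270 bits=0x10e at bit 12: 0x0010ec0b
mode (9b) val=46 bits=0x2e at bit 22: 0x0b90ec0b
prio (1b) val=0 bits=0x0 at bit 31: 0x0b90ec0b
word = 0x0b90ec0b → little-endian bytes:
  [0]=0x0b  [1]=0xec  [2]=0x90  [3]=0x0b

0b ec 90 0b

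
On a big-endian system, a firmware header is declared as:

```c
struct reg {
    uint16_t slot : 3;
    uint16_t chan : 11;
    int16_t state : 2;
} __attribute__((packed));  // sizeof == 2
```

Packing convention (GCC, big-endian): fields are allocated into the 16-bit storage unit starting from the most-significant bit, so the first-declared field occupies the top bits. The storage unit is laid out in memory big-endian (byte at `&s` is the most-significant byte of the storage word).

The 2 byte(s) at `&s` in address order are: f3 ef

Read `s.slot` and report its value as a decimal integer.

7

[0]=0xf3 [1]=0xef (big-endian) → word 0xf3ef
slot [13+:3] = (word>>13) & 0x7 = 7  ←
chan [2+:11] = (word>>2) & 0x7ff = 1275
state [0+:2] = (word>>0) & 0x3 = 3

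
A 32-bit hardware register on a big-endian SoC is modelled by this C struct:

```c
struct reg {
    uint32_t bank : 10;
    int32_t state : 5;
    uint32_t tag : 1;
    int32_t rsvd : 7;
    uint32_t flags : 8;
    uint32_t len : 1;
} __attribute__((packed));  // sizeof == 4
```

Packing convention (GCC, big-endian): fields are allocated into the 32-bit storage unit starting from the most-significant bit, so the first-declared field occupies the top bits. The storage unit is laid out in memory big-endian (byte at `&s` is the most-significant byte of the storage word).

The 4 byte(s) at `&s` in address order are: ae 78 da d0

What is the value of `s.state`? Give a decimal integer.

-4

[0]=0xae [1]=0x78 [2]=0xda [3]=0xd0 (big-endian) → word 0xae78dad0
bank:10 @ bit 22 → (0xae78dad0>>22)&0x3ff = 0x2b9
state:5 @ bit 17 → (0xae78dad0>>17)&0x1f = 0x1c  ←
tag:1 @ bit 16 → (0xae78dad0>>16)&0x1 = 0x0
rsvd:7 @ bit 9 → (0xae78dad0>>9)&0x7f = 0x6d
flags:8 @ bit 1 → (0xae78dad0>>1)&0xff = 0x68
len:1 @ bit 0 → (0xae78dad0>>0)&0x1 = 0x0
state signed 5b, MSB=1: 28 - 32 = -4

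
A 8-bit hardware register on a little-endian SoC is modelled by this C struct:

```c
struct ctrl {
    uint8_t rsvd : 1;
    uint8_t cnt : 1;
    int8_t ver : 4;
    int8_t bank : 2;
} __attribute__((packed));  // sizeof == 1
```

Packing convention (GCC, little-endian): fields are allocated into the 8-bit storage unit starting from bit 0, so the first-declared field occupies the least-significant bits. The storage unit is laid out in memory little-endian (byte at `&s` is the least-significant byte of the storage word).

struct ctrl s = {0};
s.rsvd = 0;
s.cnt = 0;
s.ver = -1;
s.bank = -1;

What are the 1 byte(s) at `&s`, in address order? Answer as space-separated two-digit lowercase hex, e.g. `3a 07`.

rsvd (1b) val=0 bits=0x0 at bit 0: 0x00
cnt (1b) val=0 bits=0x0 at bit 1: 0x00
ver (4b) val=-1 bits=0xf at bit 2: 0x3c
bank (2b) val=-1 bits=0x3 at bit 6: 0xfc
word = 0xfc → little-endian bytes:
  [0]=0xfc

fc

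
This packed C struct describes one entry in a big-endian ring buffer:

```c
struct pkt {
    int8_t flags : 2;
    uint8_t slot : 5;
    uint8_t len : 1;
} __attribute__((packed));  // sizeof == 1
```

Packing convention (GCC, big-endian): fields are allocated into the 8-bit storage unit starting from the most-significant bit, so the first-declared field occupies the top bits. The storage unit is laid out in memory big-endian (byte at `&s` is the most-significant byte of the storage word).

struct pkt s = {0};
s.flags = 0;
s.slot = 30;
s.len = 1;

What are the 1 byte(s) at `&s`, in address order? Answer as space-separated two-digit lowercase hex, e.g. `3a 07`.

3d

flags:2 = 0 → 0x0 << 6 → word 0x00
slot:5 = 30 → 0x1e << 1 → word 0x3c
len:1 = 1 → 0x1 << 0 → word 0x3d
word = 0x3d → big-endian bytes:
  [0]=0x3d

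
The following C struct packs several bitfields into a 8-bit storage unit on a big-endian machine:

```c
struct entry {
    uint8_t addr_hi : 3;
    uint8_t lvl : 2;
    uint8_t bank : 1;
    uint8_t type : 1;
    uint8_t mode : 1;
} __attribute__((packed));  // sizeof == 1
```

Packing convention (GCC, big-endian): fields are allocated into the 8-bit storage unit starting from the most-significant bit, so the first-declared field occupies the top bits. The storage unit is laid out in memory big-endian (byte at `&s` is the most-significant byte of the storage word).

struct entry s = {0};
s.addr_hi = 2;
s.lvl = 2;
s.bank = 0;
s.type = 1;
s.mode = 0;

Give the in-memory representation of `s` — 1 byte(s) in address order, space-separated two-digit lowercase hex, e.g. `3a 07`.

[5+:3] addr_hi=2 & 0x7 = 0x2; word=0x40
[3+:2] lvl=2 & 0x3 = 0x2; word=0x50
[2+:1] bank=0 & 0x1 = 0x0; word=0x50
[1+:1] type=1 & 0x1 = 0x1; word=0x52
[0+:1] mode=0 & 0x1 = 0x0; word=0x52
word = 0x52 → big-endian bytes:
  [0]=0x52

52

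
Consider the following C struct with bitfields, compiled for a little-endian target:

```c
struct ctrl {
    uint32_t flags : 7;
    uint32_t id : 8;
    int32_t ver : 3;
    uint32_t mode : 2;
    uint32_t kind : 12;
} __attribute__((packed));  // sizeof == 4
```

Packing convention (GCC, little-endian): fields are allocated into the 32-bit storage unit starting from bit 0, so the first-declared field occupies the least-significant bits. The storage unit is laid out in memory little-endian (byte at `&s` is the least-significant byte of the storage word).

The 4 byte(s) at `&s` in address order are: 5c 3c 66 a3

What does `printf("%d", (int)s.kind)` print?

2614

[0]=0x5c [1]=0x3c [2]=0x66 [3]=0xa3 (little-endian) → word 0xa3663c5c
flags [0+:7] = (word>>0) & 0x7f = 92
id [7+:8] = (word>>7) & 0xff = 120
ver [15+:3] = (word>>15) & 0x7 = 4
mode [18+:2] = (word>>18) & 0x3 = 1
kind [20+:12] = (word>>20) & 0xfff = 2614  ←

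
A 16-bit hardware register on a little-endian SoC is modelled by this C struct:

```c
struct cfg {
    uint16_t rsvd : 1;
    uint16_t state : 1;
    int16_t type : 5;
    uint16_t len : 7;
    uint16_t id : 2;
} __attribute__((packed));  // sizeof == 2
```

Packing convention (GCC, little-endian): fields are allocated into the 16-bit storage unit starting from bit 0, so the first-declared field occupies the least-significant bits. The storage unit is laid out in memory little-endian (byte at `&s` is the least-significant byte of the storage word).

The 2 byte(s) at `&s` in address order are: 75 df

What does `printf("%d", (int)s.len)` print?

[0]=0x75 [1]=0xdf (little-endian) → word 0xdf75
rsvd:1 @ bit 0 → (0xdf75>>0)&0x1 = 0x1
state:1 @ bit 1 → (0xdf75>>1)&0x1 = 0x0
type:5 @ bit 2 → (0xdf75>>2)&0x1f = 0x1d
len:7 @ bit 7 → (0xdf75>>7)&0x7f = 0x3e  ←
id:2 @ bit 14 → (0xdf75>>14)&0x3 = 0x3

62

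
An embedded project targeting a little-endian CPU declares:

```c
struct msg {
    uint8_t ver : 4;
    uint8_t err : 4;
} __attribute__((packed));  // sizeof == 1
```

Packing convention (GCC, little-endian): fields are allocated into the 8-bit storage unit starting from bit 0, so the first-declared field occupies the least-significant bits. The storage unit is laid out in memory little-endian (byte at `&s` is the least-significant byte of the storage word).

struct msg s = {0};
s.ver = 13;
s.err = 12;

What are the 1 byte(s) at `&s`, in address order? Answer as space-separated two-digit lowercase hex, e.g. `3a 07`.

cd

ver (4b) val=13 bits=0xd at bit 0: 0x0d
err (4b) val=12 bits=0xc at bit 4: 0xcd
word = 0xcd → little-endian bytes:
  [0]=0xcd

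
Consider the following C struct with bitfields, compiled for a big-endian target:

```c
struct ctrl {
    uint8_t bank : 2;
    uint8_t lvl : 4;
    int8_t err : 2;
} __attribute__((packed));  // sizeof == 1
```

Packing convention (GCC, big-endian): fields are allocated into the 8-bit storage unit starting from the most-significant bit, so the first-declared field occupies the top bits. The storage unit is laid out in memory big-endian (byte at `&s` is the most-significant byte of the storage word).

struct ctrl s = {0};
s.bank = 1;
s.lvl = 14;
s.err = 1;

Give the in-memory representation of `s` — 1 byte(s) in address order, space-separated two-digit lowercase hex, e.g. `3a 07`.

[6+:2] bank=1 & 0x3 = 0x1; word=0x40
[2+:4] lvl=14 & 0xf = 0xe; word=0x78
[0+:2] err=1 & 0x3 = 0x1; word=0x79
word = 0x79 → big-endian bytes:
  [0]=0x79

79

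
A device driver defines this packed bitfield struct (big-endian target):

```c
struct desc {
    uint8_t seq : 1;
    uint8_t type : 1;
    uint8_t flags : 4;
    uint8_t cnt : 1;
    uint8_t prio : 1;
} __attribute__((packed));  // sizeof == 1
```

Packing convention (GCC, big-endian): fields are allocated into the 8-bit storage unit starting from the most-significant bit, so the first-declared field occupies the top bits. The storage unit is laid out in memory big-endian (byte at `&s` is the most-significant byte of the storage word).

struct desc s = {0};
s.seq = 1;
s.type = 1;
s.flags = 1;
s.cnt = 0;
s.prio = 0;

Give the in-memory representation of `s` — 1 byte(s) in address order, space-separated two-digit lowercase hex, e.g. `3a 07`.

seq (1b) val=1 bits=0x1 at bit 7: 0x80
type (1b) val=1 bits=0x1 at bit 6: 0xc0
flags (4b) val=1 bits=0x1 at bit 2: 0xc4
cnt (1b) val=0 bits=0x0 at bit 1: 0xc4
prio (1b) val=0 bits=0x0 at bit 0: 0xc4
word = 0xc4 → big-endian bytes:
  [0]=0xc4

c4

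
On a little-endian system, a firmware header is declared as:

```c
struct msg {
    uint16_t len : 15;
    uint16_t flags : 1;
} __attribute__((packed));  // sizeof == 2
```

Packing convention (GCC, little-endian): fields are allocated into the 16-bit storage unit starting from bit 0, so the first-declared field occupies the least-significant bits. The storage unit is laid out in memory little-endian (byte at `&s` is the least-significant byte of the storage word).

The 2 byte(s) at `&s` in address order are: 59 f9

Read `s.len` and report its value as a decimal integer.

[0]=0x59 [1]=0xf9 (little-endian) → word 0xf959
len [0+:15] = (word>>0) & 0x7fff = 31065  ←
flags [15+:1] = (word>>15) & 0x1 = 1

31065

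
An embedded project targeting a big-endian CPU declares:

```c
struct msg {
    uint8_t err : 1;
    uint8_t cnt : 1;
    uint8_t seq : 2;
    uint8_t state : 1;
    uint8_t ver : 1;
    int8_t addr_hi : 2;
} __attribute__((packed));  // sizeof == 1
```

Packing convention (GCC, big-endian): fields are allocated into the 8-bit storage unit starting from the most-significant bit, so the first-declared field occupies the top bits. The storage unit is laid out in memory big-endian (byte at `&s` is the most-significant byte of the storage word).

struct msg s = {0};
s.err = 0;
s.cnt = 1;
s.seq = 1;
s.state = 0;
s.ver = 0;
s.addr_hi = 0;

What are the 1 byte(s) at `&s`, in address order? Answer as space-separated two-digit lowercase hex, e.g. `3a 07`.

err (1b) val=0 bits=0x0 at bit 7: 0x00
cnt (1b) val=1 bits=0x1 at bit 6: 0x40
seq (2b) val=1 bits=0x1 at bit 4: 0x50
state (1b) val=0 bits=0x0 at bit 3: 0x50
ver (1b) val=0 bits=0x0 at bit 2: 0x50
addr_hi (2b) val=0 bits=0x0 at bit 0: 0x50
word = 0x50 → big-endian bytes:
  [0]=0x50

50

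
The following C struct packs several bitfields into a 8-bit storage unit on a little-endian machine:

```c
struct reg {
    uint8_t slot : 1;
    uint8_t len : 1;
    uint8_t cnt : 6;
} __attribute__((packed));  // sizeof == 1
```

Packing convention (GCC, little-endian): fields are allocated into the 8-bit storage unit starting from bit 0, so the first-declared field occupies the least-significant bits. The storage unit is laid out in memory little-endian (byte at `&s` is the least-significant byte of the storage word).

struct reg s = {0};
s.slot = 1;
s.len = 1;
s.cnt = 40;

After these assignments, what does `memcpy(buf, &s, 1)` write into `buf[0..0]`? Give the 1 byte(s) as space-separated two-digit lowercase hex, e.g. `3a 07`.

[0+:1] slot=1 & 0x1 = 0x1; word=0x01
[1+:1] len=1 & 0x1 = 0x1; word=0x03
[2+:6] cnt=40 & 0x3f = 0x28; word=0xa3
word = 0xa3 → little-endian bytes:
  [0]=0xa3

a3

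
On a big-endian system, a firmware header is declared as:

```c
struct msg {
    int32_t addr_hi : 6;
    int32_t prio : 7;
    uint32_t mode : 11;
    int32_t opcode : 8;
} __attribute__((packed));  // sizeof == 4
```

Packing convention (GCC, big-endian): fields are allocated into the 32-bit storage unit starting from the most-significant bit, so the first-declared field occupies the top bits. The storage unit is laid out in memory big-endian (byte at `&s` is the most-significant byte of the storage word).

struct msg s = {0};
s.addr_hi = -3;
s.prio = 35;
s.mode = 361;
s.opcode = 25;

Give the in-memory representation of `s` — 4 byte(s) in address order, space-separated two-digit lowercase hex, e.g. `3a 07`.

f5 19 69 19

addr_hi:6 = -3 → 0x3d << 26 → word 0xf4000000
prio:7 = 35 → 0x23 << 19 → word 0xf5180000
mode:11 = 361 → 0x169 << 8 → word 0xf5196900
opcode:8 = 25 → 0x19 << 0 → word 0xf5196919
word = 0xf5196919 → big-endian bytes:
  [0]=0xf5  [1]=0x19  [2]=0x69  [3]=0x19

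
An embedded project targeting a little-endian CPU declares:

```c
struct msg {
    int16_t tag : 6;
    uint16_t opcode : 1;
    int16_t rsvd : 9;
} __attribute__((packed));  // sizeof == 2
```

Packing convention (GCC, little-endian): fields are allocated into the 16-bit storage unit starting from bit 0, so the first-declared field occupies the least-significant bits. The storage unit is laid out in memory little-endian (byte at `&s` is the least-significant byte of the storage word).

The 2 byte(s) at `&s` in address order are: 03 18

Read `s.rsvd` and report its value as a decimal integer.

48

[0]=0x03 [1]=0x18 (little-endian) → word 0x1803
tag [0+:6] = (word>>0) & 0x3f = 3
opcode [6+:1] = (word>>6) & 0x1 = 0
rsvd [7+:9] = (word>>7) & 0x1ff = 48  ←
rsvd signed 9b, MSB=0: value = 48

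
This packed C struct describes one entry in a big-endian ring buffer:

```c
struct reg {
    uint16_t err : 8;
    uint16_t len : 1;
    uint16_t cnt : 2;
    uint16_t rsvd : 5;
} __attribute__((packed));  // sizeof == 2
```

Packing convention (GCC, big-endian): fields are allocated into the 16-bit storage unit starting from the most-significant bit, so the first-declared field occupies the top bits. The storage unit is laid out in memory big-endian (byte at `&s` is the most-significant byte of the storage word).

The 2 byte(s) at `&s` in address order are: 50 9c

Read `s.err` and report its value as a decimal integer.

80

[0]=0x50 [1]=0x9c (big-endian) → word 0x509c
err [8+:8] = (word>>8) & 0xff = 80  ←
len [7+:1] = (word>>7) & 0x1 = 1
cnt [5+:2] = (word>>5) & 0x3 = 0
rsvd [0+:5] = (word>>0) & 0x1f = 28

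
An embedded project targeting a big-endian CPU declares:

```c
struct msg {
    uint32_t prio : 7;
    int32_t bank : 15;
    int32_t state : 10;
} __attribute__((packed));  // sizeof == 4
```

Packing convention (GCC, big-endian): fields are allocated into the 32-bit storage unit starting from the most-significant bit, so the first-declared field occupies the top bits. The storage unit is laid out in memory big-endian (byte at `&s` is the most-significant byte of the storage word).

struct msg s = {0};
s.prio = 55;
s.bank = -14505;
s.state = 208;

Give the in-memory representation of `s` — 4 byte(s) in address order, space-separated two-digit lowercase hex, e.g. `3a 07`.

[25+:7] prio=55 & 0x7f = 0x37; word=0x6e000000
[10+:15] bank=-14505 & 0x7fff = 0x4757; word=0x6f1d5c00
[0+:10] state=208 & 0x3ff = 0xd0; word=0x6f1d5cd0
word = 0x6f1d5cd0 → big-endian bytes:
  [0]=0x6f  [1]=0x1d  [2]=0x5c  [3]=0xd0

6f 1d 5c d0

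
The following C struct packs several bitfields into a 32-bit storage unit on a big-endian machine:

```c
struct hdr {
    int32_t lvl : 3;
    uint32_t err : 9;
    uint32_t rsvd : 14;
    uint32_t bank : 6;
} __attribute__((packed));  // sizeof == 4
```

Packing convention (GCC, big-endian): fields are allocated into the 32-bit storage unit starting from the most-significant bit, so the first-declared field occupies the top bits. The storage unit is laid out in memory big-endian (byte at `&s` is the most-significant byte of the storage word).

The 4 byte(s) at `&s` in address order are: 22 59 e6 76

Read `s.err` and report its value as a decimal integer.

37

[0]=0x22 [1]=0x59 [2]=0xe6 [3]=0x76 (big-endian) → word 0x2259e676
lvl [29+:3] = (word>>29) & 0x7 = 1
err [20+:9] = (word>>20) & 0x1ff = 37  ←
rsvd [6+:14] = (word>>6) & 0x3fff = 10137
bank [0+:6] = (word>>0) & 0x3f = 54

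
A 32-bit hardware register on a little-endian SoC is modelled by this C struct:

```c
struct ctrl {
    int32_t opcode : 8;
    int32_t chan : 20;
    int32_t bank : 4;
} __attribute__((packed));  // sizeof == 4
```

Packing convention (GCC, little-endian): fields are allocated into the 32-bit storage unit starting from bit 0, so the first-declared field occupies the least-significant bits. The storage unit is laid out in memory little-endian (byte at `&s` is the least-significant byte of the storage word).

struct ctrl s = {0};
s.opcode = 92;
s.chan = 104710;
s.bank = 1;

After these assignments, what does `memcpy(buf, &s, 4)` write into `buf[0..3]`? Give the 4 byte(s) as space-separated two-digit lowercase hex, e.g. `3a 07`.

5c 06 99 11

opcode (8b) val=92 bits=0x5c at bit 0: 0x0000005c
chan (20b) val=104710 bits=0x19906 at bit 8: 0x0199065c
bank (4b) val=1 bits=0x1 at bit 28: 0x1199065c
word = 0x1199065c → little-endian bytes:
  [0]=0x5c  [1]=0x06  [2]=0x99  [3]=0x11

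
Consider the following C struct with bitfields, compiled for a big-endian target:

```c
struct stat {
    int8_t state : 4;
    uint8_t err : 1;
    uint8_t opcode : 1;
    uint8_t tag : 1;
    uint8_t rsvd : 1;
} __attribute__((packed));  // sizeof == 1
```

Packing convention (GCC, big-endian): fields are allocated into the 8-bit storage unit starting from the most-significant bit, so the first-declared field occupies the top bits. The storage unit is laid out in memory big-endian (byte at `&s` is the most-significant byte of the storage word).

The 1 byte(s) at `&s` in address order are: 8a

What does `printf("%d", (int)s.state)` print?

[0]=0x8a (big-endian) → word 0x8a
state [4+:4] = (word>>4) & 0xf = 8  ←
err [3+:1] = (word>>3) & 0x1 = 1
opcode [2+:1] = (word>>2) & 0x1 = 0
tag [1+:1] = (word>>1) & 0x1 = 1
rsvd [0+:1] = (word>>0) & 0x1 = 0
state signed 4b, MSB=1: 8 - 16 = -8

-8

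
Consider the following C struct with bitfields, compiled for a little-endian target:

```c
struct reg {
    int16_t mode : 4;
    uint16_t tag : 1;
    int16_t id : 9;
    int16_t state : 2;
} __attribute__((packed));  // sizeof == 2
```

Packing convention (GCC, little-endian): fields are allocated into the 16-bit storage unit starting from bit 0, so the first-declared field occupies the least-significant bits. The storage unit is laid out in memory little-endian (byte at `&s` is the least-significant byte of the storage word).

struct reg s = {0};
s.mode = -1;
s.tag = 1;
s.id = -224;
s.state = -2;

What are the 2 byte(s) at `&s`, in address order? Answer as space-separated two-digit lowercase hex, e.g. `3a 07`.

mode:4 = -1 → 0xf << 0 → word 0x000f
tag:1 = 1 → 0x1 << 4 → word 0x001f
id:9 = -224 → 0x120 << 5 → word 0x241f
state:2 = -2 → 0x2 << 14 → word 0xa41f
word = 0xa41f → little-endian bytes:
  [0]=0x1f  [1]=0xa4

1f a4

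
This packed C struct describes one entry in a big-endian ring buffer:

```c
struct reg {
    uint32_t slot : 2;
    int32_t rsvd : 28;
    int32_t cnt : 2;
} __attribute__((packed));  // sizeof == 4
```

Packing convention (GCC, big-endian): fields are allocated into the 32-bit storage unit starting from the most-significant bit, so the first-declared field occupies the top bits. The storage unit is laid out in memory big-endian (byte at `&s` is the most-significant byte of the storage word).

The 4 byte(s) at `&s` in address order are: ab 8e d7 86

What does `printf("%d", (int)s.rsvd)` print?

[0]=0xab [1]=0x8e [2]=0xd7 [3]=0x86 (big-endian) → word 0xab8ed786
slot:2 @ bit 30 → (0xab8ed786>>30)&0x3 = 0x2
rsvd:28 @ bit 2 → (0xab8ed786>>2)&0xfffffff = 0xae3b5e1  ←
cnt:2 @ bit 0 → (0xab8ed786>>0)&0x3 = 0x2
rsvd signed 28b, MSB=1: 182695393 - 268435456 = -85740063

-85740063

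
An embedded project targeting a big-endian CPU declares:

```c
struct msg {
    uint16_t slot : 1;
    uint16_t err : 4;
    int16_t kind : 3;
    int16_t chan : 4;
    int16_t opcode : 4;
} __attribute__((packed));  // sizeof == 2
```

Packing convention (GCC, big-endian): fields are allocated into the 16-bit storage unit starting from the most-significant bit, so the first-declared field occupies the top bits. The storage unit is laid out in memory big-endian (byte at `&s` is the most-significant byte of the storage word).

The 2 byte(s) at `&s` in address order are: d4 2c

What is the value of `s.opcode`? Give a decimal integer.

-4

[0]=0xd4 [1]=0x2c (big-endian) → word 0xd42c
slot [15+:1] = (word>>15) & 0x1 = 1
err [11+:4] = (word>>11) & 0xf = 10
kind [8+:3] = (word>>8) & 0x7 = 4
chan [4+:4] = (word>>4) & 0xf = 2
opcode [0+:4] = (word>>0) & 0xf = 12  ←
opcode signed 4b, MSB=1: 12 - 16 = -4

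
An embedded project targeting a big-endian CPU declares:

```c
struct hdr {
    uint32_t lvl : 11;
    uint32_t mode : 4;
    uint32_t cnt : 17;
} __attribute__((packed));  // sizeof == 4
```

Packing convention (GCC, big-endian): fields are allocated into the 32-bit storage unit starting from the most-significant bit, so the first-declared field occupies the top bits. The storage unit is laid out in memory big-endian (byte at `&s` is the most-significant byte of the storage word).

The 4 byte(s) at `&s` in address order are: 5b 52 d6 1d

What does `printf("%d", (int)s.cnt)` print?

54813

[0]=0x5b [1]=0x52 [2]=0xd6 [3]=0x1d (big-endian) → word 0x5b52d61d
lvl:11 @ bit 21 → (0x5b52d61d>>21)&0x7ff = 0x2da
mode:4 @ bit 17 → (0x5b52d61d>>17)&0xf = 0x9
cnt:17 @ bit 0 → (0x5b52d61d>>0)&0x1ffff = 0xd61d  ←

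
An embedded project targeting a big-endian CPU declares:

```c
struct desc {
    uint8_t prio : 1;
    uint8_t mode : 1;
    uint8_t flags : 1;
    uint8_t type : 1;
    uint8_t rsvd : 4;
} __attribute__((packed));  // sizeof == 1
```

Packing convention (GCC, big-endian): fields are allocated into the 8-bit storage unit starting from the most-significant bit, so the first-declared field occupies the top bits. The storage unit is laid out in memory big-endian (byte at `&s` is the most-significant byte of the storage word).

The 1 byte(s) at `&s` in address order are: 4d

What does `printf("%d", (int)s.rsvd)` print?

[0]=0x4d (big-endian) → word 0x4d
prio:1 @ bit 7 → (0x4d>>7)&0x1 = 0x0
mode:1 @ bit 6 → (0x4d>>6)&0x1 = 0x1
flags:1 @ bit 5 → (0x4d>>5)&0x1 = 0x0
type:1 @ bit 4 → (0x4d>>4)&0x1 = 0x0
rsvd:4 @ bit 0 → (0x4d>>0)&0xf = 0xd  ←

13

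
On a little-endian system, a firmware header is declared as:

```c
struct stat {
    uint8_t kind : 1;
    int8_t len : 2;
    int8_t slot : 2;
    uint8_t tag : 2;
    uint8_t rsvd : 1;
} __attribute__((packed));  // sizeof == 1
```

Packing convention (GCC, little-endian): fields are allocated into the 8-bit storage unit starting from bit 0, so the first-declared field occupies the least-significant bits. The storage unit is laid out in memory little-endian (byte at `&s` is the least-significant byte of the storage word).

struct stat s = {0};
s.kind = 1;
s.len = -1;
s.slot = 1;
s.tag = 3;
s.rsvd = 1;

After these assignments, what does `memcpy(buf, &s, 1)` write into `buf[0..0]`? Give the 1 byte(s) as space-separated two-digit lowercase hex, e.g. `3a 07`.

[0+:1] kind=1 & 0x1 = 0x1; word=0x01
[1+:2] len=-1 & 0x3 = 0x3; word=0x07
[3+:2] slot=1 & 0x3 = 0x1; word=0x0f
[5+:2] tag=3 & 0x3 = 0x3; word=0x6f
[7+:1] rsvd=1 & 0x1 = 0x1; word=0xef
word = 0xef → little-endian bytes:
  [0]=0xef

ef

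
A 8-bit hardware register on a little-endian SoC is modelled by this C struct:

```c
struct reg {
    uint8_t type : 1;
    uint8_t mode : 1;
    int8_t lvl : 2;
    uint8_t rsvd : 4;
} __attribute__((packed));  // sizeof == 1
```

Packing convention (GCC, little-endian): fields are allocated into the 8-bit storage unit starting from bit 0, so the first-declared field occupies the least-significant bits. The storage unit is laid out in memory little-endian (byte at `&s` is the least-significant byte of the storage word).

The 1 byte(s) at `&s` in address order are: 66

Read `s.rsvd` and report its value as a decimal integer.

6

[0]=0x66 (little-endian) → word 0x66
type [0+:1] = (word>>0) & 0x1 = 0
mode [1+:1] = (word>>1) & 0x1 = 1
lvl [2+:2] = (word>>2) & 0x3 = 1
rsvd [4+:4] = (word>>4) & 0xf = 6  ←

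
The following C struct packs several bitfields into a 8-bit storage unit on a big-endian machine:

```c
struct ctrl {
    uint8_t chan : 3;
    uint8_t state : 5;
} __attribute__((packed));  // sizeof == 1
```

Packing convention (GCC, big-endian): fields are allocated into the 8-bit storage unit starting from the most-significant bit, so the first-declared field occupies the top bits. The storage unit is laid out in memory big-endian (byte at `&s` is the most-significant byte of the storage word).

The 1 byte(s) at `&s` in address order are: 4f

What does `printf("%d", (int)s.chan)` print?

2

[0]=0x4f (big-endian) → word 0x4f
chan:3 @ bit 5 → (0x4f>>5)&0x7 = 0x2  ←
state:5 @ bit 0 → (0x4f>>0)&0x1f = 0xf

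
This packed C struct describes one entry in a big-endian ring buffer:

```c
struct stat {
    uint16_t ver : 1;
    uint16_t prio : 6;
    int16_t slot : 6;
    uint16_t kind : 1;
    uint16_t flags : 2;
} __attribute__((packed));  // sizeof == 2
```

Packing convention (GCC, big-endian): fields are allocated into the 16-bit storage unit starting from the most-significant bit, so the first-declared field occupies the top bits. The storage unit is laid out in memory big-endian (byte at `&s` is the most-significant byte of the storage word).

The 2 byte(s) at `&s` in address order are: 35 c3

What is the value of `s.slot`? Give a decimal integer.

-8

[0]=0x35 [1]=0xc3 (big-endian) → word 0x35c3
ver:1 @ bit 15 → (0x35c3>>15)&0x1 = 0x0
prio:6 @ bit 9 → (0x35c3>>9)&0x3f = 0x1a
slot:6 @ bit 3 → (0x35c3>>3)&0x3f = 0x38  ←
kind:1 @ bit 2 → (0x35c3>>2)&0x1 = 0x0
flags:2 @ bit 0 → (0x35c3>>0)&0x3 = 0x3
slot signed 6b, MSB=1: 56 - 64 = -8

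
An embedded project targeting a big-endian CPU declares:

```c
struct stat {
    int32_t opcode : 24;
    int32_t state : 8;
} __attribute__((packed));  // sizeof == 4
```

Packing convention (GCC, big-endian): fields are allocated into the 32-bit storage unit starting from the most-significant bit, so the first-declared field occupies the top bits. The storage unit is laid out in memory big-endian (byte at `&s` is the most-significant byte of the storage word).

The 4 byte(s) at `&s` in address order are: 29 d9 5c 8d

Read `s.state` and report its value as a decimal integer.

-115

[0]=0x29 [1]=0xd9 [2]=0x5c [3]=0x8d (big-endian) → word 0x29d95c8d
opcode:24 @ bit 8 → (0x29d95c8d>>8)&0xffffff = 0x29d95c
state:8 @ bit 0 → (0x29d95c8d>>0)&0xff = 0x8d  ←
state signed 8b, MSB=1: 141 - 256 = -115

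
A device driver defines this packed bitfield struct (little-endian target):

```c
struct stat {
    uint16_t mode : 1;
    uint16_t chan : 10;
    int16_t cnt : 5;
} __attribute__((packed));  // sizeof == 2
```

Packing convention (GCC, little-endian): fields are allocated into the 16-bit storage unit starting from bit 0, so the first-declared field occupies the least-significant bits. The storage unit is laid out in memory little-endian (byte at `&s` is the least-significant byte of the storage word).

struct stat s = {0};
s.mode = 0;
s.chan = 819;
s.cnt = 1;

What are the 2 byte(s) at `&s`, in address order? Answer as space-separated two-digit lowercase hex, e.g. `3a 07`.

[0+:1] mode=0 & 0x1 = 0x0; word=0x0000
[1+:10] chan=819 & 0x3ff = 0x333; word=0x0666
[11+:5] cnt=1 & 0x1f = 0x1; word=0x0e66
word = 0x0e66 → little-endian bytes:
  [0]=0x66  [1]=0x0e

66 0e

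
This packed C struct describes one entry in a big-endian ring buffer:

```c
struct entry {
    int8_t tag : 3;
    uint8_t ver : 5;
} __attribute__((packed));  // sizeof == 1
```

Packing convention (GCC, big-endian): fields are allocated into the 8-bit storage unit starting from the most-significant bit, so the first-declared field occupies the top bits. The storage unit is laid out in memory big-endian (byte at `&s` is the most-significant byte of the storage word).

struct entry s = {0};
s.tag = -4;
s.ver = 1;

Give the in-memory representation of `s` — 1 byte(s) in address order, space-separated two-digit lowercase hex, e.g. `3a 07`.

tag (3b) val=-4 bits=0x4 at bit 5: 0x80
ver (5b) val=1 bits=0x1 at bit 0: 0x81
word = 0x81 → big-endian bytes:
  [0]=0x81

81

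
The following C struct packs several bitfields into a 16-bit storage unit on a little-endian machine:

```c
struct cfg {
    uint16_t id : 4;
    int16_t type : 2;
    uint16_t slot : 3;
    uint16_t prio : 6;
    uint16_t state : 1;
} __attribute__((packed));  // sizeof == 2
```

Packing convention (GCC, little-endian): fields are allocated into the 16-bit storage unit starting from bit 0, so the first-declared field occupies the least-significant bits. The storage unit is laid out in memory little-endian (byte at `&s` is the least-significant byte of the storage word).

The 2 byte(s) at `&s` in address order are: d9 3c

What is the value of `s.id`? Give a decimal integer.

[0]=0xd9 [1]=0x3c (little-endian) → word 0x3cd9
id [0+:4] = (word>>0) & 0xf = 9  ←
type [4+:2] = (word>>4) & 0x3 = 1
slot [6+:3] = (word>>6) & 0x7 = 3
prio [9+:6] = (word>>9) & 0x3f = 30
state [15+:1] = (word>>15) & 0x1 = 0

9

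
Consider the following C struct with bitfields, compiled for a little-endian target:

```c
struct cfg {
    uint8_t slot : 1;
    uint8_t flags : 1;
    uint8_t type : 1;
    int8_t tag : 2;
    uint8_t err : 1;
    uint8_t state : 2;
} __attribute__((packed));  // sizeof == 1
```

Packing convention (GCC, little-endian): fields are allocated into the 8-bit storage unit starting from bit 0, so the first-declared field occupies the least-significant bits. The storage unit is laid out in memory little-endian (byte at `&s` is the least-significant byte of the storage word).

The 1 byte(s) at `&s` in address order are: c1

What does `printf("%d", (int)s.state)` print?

3

[0]=0xc1 (little-endian) → word 0xc1
slot [0+:1] = (word>>0) & 0x1 = 1
flags [1+:1] = (word>>1) & 0x1 = 0
type [2+:1] = (word>>2) & 0x1 = 0
tag [3+:2] = (word>>3) & 0x3 = 0
err [5+:1] = (word>>5) & 0x1 = 0
state [6+:2] = (word>>6) & 0x3 = 3  ←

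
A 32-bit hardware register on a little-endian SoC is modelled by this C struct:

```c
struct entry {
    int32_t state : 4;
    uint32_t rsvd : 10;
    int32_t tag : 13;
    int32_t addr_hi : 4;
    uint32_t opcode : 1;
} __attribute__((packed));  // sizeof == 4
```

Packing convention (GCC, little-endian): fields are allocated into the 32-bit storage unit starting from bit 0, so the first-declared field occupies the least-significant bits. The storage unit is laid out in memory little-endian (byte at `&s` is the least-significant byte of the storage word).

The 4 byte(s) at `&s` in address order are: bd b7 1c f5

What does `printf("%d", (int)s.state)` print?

[0]=0xbd [1]=0xb7 [2]=0x1c [3]=0xf5 (little-endian) → word 0xf51cb7bd
state [0+:4] = (word>>0) & 0xf = 13  ←
rsvd [4+:10] = (word>>4) & 0x3ff = 891
tag [14+:13] = (word>>14) & 0x1fff = 5234
addr_hi [27+:4] = (word>>27) & 0xf = 14
opcode [31+:1] = (word>>31) & 0x1 = 1
state signed 4b, MSB=1: 13 - 16 = -3

-3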